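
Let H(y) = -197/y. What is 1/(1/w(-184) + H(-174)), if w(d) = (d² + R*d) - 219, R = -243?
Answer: 13632726/15434927 ≈ 0.88324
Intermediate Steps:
w(d) = -219 + d² - 243*d (w(d) = (d² - 243*d) - 219 = -219 + d² - 243*d)
1/(1/w(-184) + H(-174)) = 1/(1/(-219 + (-184)² - 243*(-184)) - 197/(-174)) = 1/(1/(-219 + 33856 + 44712) - 197*(-1/174)) = 1/(1/78349 + 197/174) = 1/(15434927/13632726) = 13632726/15434927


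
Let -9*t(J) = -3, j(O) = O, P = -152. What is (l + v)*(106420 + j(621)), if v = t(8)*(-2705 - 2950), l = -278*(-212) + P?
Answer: 6090525859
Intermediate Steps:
t(J) = ⅓ (t(J) = -⅑*(-3) = ⅓)
l = 58784 (l = -278*(-212) - 152 = 58936 - 152 = 58784)
v = -1885 (v = (-2705 - 2950)/3 = (⅓)*(-5655) = -1885)
(l + v)*(106420 + j(621)) = (58784 - 1885)*(106420 + 621) = 56899*107041 = 6090525859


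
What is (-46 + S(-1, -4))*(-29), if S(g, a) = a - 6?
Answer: 1624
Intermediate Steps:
S(g, a) = -6 + a
(-46 + S(-1, -4))*(-29) = (-46 + (-6 - 4))*(-29) = (-46 - 10)*(-29) = -56*(-29) = 1624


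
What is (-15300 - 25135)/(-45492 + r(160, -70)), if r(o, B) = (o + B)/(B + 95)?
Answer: 202175/227442 ≈ 0.88891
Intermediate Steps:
r(o, B) = (B + o)/(95 + B)
(-15300 - 25135)/(-45492 + r(160, -70)) = (-15300 - 25135)/(-45492 + (-70 + 160)/(95 - 70)) = -40435/(-45492 + 90/25) = -40435/(-45492 + (1/25)*90) = -40435/(-45492 + 18/5) = -40435/(-227442/5) = -40435*(-5/227442) = 202175/227442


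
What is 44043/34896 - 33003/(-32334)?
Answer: 143097725/62684848 ≈ 2.2828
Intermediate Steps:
44043/34896 - 33003/(-32334) = 44043*(1/34896) - 33003*(-1/32334) = 14681/11632 + 11001/10778 = 143097725/62684848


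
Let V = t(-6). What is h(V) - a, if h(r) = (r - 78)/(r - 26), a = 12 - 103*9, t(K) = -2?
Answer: 6425/7 ≈ 917.86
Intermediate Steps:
V = -2
a = -915 (a = 12 - 927 = -915)
h(r) = (-78 + r)/(-26 + r)
h(V) - a = (-78 - 2)/(-26 - 2) - 1*(-915) = -80/(-28) + 915 = -1/28*(-80) + 915 = 20/7 + 915 = 6425/7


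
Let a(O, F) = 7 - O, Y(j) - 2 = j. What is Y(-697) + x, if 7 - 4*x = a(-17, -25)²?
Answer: -3349/4 ≈ -837.25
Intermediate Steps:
Y(j) = 2 + j
x = -569/4 (x = 7/4 - (7 - 1*(-17))²/4 = 7/4 - (7 + 17)²/4 = 7/4 - ¼*24² = 7/4 - ¼*576 = 7/4 - 144 = -569/4 ≈ -142.25)
Y(-697) + x = (2 - 697) - 569/4 = -695 - 569/4 = -3349/4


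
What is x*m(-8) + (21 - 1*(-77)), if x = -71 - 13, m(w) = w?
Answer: 770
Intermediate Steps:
x = -84
x*m(-8) + (21 - 1*(-77)) = -84*(-8) + (21 - 1*(-77)) = 672 + (21 + 77) = 672 + 98 = 770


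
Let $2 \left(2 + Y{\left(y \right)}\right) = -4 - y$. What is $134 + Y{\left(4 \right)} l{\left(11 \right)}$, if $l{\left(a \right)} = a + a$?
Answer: $2$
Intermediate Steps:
$l{\left(a \right)} = 2 a$
$Y{\left(y \right)} = -4 - \frac{y}{2}$ ($Y{\left(y \right)} = -2 + \frac{-4 - y}{2} = -2 - \left(2 + \frac{y}{2}\right) = -4 - \frac{y}{2}$)
$134 + Y{\left(4 \right)} l{\left(11 \right)} = 134 + \left(-4 - 2\right) 2 \cdot 11 = 134 + \left(-4 - 2\right) 22 = 134 - 132 = 2$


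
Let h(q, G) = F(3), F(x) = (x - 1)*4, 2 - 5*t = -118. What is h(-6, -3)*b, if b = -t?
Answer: -192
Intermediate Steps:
t = 24 (t = ⅖ - ⅕*(-118) = ⅖ + 118/5 = 24)
F(x) = -4 + 4*x (F(x) = (-1 + x)*4 = -4 + 4*x)
h(q, G) = 8 (h(q, G) = -4 + 4*3 = -4 + 12 = 8)
b = -24 (b = -1*24 = -24)
h(-6, -3)*b = 8*(-24) = -192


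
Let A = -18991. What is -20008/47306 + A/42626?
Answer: -875624627/1008232778 ≈ -0.86847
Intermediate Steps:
-20008/47306 + A/42626 = -20008/47306 - 18991/42626 = -20008*1/47306 - 18991*1/42626 = -10004/23653 - 18991/42626 = -875624627/1008232778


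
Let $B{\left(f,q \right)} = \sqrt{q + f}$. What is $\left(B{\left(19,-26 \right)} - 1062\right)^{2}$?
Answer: $\left(1062 - i \sqrt{7}\right)^{2} \approx 1.1278 \cdot 10^{6} - 5620.0 i$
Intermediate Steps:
$B{\left(f,q \right)} = \sqrt{f + q}$
$\left(B{\left(19,-26 \right)} - 1062\right)^{2} = \left(\sqrt{19 - 26} - 1062\right)^{2} = \left(\sqrt{-7} - 1062\right)^{2} = \left(i \sqrt{7} - 1062\right)^{2} = \left(-1062 + i \sqrt{7}\right)^{2}$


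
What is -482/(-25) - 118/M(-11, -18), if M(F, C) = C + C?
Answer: 10151/450 ≈ 22.558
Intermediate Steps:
M(F, C) = 2*C
-482/(-25) - 118/M(-11, -18) = -482/(-25) - 118/(2*(-18)) = -482*(-1/25) - 118/(-36) = 482/25 - 118*(-1/36) = 482/25 + 59/18 = 10151/450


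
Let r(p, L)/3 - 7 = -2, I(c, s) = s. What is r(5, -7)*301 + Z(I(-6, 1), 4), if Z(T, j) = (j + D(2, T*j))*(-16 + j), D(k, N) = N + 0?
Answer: 4419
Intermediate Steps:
D(k, N) = N
r(p, L) = 15 (r(p, L) = 21 + 3*(-2) = 21 - 6 = 15)
Z(T, j) = (-16 + j)*(j + T*j) (Z(T, j) = (j + T*j)*(-16 + j) = (-16 + j)*(j + T*j))
r(5, -7)*301 + Z(I(-6, 1), 4) = 15*301 + 4*(-16 + 4 - 16*1 + 1*4) = 4515 + 4*(-16 + 4 - 16 + 4) = 4515 + 4*(-24) = 4515 - 96 = 4419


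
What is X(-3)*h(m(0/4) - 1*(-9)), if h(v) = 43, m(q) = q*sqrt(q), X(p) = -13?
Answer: -559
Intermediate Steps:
m(q) = q**(3/2)
X(-3)*h(m(0/4) - 1*(-9)) = -13*43 = -559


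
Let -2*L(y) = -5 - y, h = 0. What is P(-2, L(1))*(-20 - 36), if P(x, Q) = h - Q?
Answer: 168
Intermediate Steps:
L(y) = 5/2 + y/2 (L(y) = -(-5 - y)/2 = 5/2 + y/2)
P(x, Q) = -Q (P(x, Q) = 0 - Q = -Q)
P(-2, L(1))*(-20 - 36) = (-(5/2 + (½)*1))*(-20 - 36) = -(5/2 + ½)*(-56) = -1*3*(-56) = -3*(-56) = 168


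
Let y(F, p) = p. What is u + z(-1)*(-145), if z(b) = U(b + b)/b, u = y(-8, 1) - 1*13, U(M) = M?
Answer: -302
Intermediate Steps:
u = -12 (u = 1 - 1*13 = 1 - 13 = -12)
z(b) = 2 (z(b) = (b + b)/b = (2*b)/b = 2)
u + z(-1)*(-145) = -12 + 2*(-145) = -12 - 290 = -302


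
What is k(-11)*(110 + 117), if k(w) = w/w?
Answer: 227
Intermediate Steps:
k(w) = 1
k(-11)*(110 + 117) = 1*(110 + 117) = 1*227 = 227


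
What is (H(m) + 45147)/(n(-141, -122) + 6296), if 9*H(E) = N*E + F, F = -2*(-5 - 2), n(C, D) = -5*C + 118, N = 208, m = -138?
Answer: 377633/64071 ≈ 5.8940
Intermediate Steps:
n(C, D) = 118 - 5*C
F = 14 (F = -2*(-7) = 14)
H(E) = 14/9 + 208*E/9 (H(E) = (208*E + 14)/9 = (14 + 208*E)/9 = 14/9 + 208*E/9)
(H(m) + 45147)/(n(-141, -122) + 6296) = ((14/9 + (208/9)*(-138)) + 45147)/((118 - 5*(-141)) + 6296) = ((14/9 - 9568/3) + 45147)/((118 + 705) + 6296) = (-28690/9 + 45147)/(823 + 6296) = (377633/9)/7119 = (377633/9)*(1/7119) = 377633/64071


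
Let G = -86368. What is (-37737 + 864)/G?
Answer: 36873/86368 ≈ 0.42693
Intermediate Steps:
(-37737 + 864)/G = (-37737 + 864)/(-86368) = -36873*(-1/86368) = 36873/86368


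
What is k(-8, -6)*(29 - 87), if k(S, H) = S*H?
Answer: -2784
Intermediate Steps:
k(S, H) = H*S
k(-8, -6)*(29 - 87) = (-6*(-8))*(29 - 87) = 48*(-58) = -2784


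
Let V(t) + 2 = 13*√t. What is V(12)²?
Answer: 2032 - 104*√3 ≈ 1851.9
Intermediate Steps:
V(t) = -2 + 13*√t
V(12)² = (-2 + 13*√12)² = (-2 + 13*(2*√3))² = (-2 + 26*√3)²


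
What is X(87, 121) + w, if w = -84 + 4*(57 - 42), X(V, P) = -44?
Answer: -68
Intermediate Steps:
w = -24 (w = -84 + 4*15 = -84 + 60 = -24)
X(87, 121) + w = -44 - 24 = -68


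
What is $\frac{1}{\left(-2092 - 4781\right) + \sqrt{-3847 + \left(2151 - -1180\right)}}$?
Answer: $- \frac{2291}{15746215} - \frac{2 i \sqrt{129}}{47238645} \approx -0.0001455 - 4.8087 \cdot 10^{-7} i$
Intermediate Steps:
$\frac{1}{\left(-2092 - 4781\right) + \sqrt{-3847 + \left(2151 - -1180\right)}} = \frac{1}{\left(-2092 - 4781\right) + \sqrt{-3847 + \left(2151 + 1180\right)}} = \frac{1}{-6873 + \sqrt{-3847 + 3331}} = \frac{1}{-6873 + \sqrt{-516}} = \frac{1}{-6873 + 2 i \sqrt{129}}$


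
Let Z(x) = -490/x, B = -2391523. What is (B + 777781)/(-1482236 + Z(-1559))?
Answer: 419303963/385134239 ≈ 1.0887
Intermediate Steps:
(B + 777781)/(-1482236 + Z(-1559)) = (-2391523 + 777781)/(-1482236 - 490/(-1559)) = -1613742/(-1482236 - 490*(-1/1559)) = -1613742/(-1482236 + 490/1559) = -1613742/(-2310805434/1559) = -1613742*(-1559/2310805434) = 419303963/385134239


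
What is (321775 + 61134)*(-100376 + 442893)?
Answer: 131152841953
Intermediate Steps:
(321775 + 61134)*(-100376 + 442893) = 382909*342517 = 131152841953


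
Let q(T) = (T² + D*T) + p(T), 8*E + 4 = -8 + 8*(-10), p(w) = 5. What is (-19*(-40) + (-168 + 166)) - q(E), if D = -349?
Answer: -13571/4 ≈ -3392.8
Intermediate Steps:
E = -23/2 (E = -½ + (-8 + 8*(-10))/8 = -½ + (-8 - 80)/8 = -½ + (⅛)*(-88) = -½ - 11 = -23/2 ≈ -11.500)
q(T) = 5 + T² - 349*T (q(T) = (T² - 349*T) + 5 = 5 + T² - 349*T)
(-19*(-40) + (-168 + 166)) - q(E) = (-19*(-40) + (-168 + 166)) - (5 + (-23/2)² - 349*(-23/2)) = (760 - 2) - (5 + 529/4 + 8027/2) = 758 - 1*16603/4 = 758 - 16603/4 = -13571/4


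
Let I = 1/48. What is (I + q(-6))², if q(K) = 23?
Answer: 1221025/2304 ≈ 529.96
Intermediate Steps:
I = 1/48 ≈ 0.020833
(I + q(-6))² = (1/48 + 23)² = (1105/48)² = 1221025/2304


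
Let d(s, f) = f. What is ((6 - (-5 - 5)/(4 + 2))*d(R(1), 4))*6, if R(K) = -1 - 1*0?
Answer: 184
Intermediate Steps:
R(K) = -1 (R(K) = -1 + 0 = -1)
((6 - (-5 - 5)/(4 + 2))*d(R(1), 4))*6 = ((6 - (-5 - 5)/(4 + 2))*4)*6 = ((6 - (-10)/6)*4)*6 = ((6 - 1*(-5/3))*4)*6 = ((6 + 5/3)*4)*6 = ((23/3)*4)*6 = (92/3)*6 = 184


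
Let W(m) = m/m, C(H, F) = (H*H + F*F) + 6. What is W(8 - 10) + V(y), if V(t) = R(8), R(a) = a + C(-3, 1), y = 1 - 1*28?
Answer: 25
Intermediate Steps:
C(H, F) = 6 + F² + H² (C(H, F) = (H² + F²) + 6 = (F² + H²) + 6 = 6 + F² + H²)
y = -27 (y = 1 - 28 = -27)
W(m) = 1
R(a) = 16 + a (R(a) = a + (6 + 1² + (-3)²) = a + (6 + 1 + 9) = a + 16 = 16 + a)
V(t) = 24 (V(t) = 16 + 8 = 24)
W(8 - 10) + V(y) = 1 + 24 = 25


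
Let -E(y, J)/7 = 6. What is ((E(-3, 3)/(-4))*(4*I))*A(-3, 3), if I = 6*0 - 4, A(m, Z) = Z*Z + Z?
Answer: -2016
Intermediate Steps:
E(y, J) = -42 (E(y, J) = -7*6 = -42)
A(m, Z) = Z + Z² (A(m, Z) = Z² + Z = Z + Z²)
I = -4 (I = 0 - 4 = -4)
((E(-3, 3)/(-4))*(4*I))*A(-3, 3) = ((-42/(-4))*(4*(-4)))*(3*(1 + 3)) = (-¼*(-42)*(-16))*(3*4) = ((21/2)*(-16))*12 = -168*12 = -2016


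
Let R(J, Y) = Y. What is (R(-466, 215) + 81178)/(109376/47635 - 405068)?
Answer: -1292385185/6431768268 ≈ -0.20094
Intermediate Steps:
(R(-466, 215) + 81178)/(109376/47635 - 405068) = (215 + 81178)/(109376/47635 - 405068) = 81393/(109376*(1/47635) - 405068) = 81393/(109376/47635 - 405068) = 81393/(-19295304804/47635) = 81393*(-47635/19295304804) = -1292385185/6431768268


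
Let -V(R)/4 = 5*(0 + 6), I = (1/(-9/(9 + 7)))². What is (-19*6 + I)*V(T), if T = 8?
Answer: 359120/27 ≈ 13301.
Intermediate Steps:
I = 256/81 (I = (1/(-9/16))² = (-16/9)² = 256/81 ≈ 3.1605)
V(R) = -120 (V(R) = -20*(0 + 6) = -20*6 = -4*30 = -120)
(-19*6 + I)*V(T) = (-19*6 + 256/81)*(-120) = (-114 + 256/81)*(-120) = -8978/81*(-120) = 359120/27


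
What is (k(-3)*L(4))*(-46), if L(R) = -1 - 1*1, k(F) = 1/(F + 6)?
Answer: 92/3 ≈ 30.667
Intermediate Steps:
k(F) = 1/(6 + F)
L(R) = -2 (L(R) = -1 - 1 = -2)
(k(-3)*L(4))*(-46) = (-2/(6 - 3))*(-46) = (-2/3)*(-46) = ((1/3)*(-2))*(-46) = -2/3*(-46) = 92/3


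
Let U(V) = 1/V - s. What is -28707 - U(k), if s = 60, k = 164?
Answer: -4698109/164 ≈ -28647.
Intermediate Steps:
U(V) = -60 + 1/V (U(V) = 1/V - 1*60 = 1/V - 60 = -60 + 1/V)
-28707 - U(k) = -28707 - (-60 + 1/164) = -28707 - 1*(-9839/164) = -28707 + 9839/164 = -4698109/164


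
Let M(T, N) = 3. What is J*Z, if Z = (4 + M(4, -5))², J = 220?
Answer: 10780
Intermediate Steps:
Z = 49 (Z = (4 + 3)² = 7² = 49)
J*Z = 220*49 = 10780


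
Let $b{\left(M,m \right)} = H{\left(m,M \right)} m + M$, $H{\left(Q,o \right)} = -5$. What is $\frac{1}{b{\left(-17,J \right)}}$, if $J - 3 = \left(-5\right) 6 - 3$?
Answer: $\frac{1}{133} \approx 0.0075188$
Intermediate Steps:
$J = -30$ ($J = 3 - 33 = -30$)
$b{\left(M,m \right)} = M - 5 m$ ($b{\left(M,m \right)} = - 5 m + M = M - 5 m$)
$\frac{1}{b{\left(-17,J \right)}} = \frac{1}{-17 - -150} = \frac{1}{-17 + 150} = \frac{1}{133}$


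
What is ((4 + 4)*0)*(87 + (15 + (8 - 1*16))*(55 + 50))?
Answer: 0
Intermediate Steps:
((4 + 4)*0)*(87 + (15 + (8 - 1*16))*(55 + 50)) = (8*0)*(87 + (15 + (8 - 16))*105) = 0*(87 + (15 - 8)*105) = 0*(87 + 7*105) = 0*(87 + 735) = 0*822 = 0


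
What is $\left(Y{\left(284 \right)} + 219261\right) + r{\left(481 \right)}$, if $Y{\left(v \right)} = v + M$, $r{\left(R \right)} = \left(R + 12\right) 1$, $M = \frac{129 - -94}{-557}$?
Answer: $\frac{122560943}{557} \approx 2.2004 \cdot 10^{5}$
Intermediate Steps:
$M = - \frac{223}{557}$ ($M = \left(129 + 94\right) \left(- \frac{1}{557}\right) = 223 \left(- \frac{1}{557}\right) = - \frac{223}{557} \approx -0.40036$)
$r{\left(R \right)} = 12 + R$ ($r{\left(R \right)} = \left(12 + R\right) 1 = 12 + R$)
$Y{\left(v \right)} = - \frac{223}{557} + v$ ($Y{\left(v \right)} = v - \frac{223}{557} = - \frac{223}{557} + v$)
$\left(Y{\left(284 \right)} + 219261\right) + r{\left(481 \right)} = \left(\left(- \frac{223}{557} + 284\right) + 219261\right) + \left(12 + 481\right) = \left(\frac{157965}{557} + 219261\right) + 493 = \frac{122286342}{557} + 493 = \frac{122560943}{557}$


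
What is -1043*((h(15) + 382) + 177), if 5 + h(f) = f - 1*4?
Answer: -589295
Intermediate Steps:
h(f) = -9 + f (h(f) = -5 + (f - 1*4) = -5 + (f - 4) = -5 + (-4 + f) = -9 + f)
-1043*((h(15) + 382) + 177) = -1043*(((-9 + 15) + 382) + 177) = -1043*((6 + 382) + 177) = -1043*(388 + 177) = -1043*565 = -589295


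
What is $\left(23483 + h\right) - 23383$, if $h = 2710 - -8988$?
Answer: $11798$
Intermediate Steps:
$h = 11698$ ($h = 2710 + 8988 = 11698$)
$\left(23483 + h\right) - 23383 = \left(23483 + 11698\right) - 23383 = 35181 - 23383 = 11798$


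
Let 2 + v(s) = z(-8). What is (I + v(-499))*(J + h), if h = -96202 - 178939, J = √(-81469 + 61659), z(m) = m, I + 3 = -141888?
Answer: 39042783041 - 141901*I*√19810 ≈ 3.9043e+10 - 1.9972e+7*I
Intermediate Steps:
I = -141891 (I = -3 - 141888 = -141891)
v(s) = -10 (v(s) = -2 - 8 = -10)
J = I*√19810 (J = √(-19810) = I*√19810 ≈ 140.75*I)
h = -275141
(I + v(-499))*(J + h) = (-141891 - 10)*(I*√19810 - 275141) = -141901*(-275141 + I*√19810) = 39042783041 - 141901*I*√19810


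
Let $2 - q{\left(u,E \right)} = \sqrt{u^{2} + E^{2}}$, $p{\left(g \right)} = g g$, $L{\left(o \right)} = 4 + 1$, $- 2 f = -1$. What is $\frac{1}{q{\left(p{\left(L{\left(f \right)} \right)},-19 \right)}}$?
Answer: $- \frac{1}{491} - \frac{\sqrt{986}}{982} \approx -0.034013$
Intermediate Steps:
$f = \frac{1}{2}$ ($f = \left(- \frac{1}{2}\right) \left(-1\right) = \frac{1}{2} \approx 0.5$)
$L{\left(o \right)} = 5$
$p{\left(g \right)} = g^{2}$
$q{\left(u,E \right)} = 2 - \sqrt{E^{2} + u^{2}}$ ($q{\left(u,E \right)} = 2 - \sqrt{u^{2} + E^{2}} = 2 - \sqrt{E^{2} + u^{2}}$)
$\frac{1}{q{\left(p{\left(L{\left(f \right)} \right)},-19 \right)}} = \frac{1}{2 - \sqrt{\left(-19\right)^{2} + \left(5^{2}\right)^{2}}} = \frac{1}{2 - \sqrt{361 + 25^{2}}} = \frac{1}{2 - \sqrt{361 + 625}} = \frac{1}{2 - \sqrt{986}}$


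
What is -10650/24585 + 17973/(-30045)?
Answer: -16929899/16414585 ≈ -1.0314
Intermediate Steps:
-10650/24585 + 17973/(-30045) = -10650*1/24585 + 17973*(-1/30045) = -710/1639 - 5991/10015 = -16929899/16414585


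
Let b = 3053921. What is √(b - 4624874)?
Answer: I*√1570953 ≈ 1253.4*I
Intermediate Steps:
√(b - 4624874) = √(3053921 - 4624874) = √(-1570953) = I*√1570953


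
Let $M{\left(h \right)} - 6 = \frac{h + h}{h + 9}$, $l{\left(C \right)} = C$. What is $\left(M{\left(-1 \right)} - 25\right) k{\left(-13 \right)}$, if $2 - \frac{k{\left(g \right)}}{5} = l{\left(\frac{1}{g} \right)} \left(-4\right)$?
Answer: $- \frac{4235}{26} \approx -162.88$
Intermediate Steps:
$M{\left(h \right)} = 6 + \frac{2 h}{9 + h}$ ($M{\left(h \right)} = 6 + \frac{h + h}{h + 9} = 6 + \frac{2 h}{9 + h}$)
$k{\left(g \right)} = 10 + \frac{20}{g}$ ($k{\left(g \right)} = 10 - 5 \frac{1}{g} \left(-4\right) = 10 - 5 \left(- \frac{4}{g}\right) = 10 + \frac{20}{g}$)
$\left(M{\left(-1 \right)} - 25\right) k{\left(-13 \right)} = \left(\frac{2 \left(27 + 4 \left(-1\right)\right)}{9 - 1} - 25\right) \left(10 + \frac{20}{-13}\right) = \left(\frac{2 \left(27 - 4\right)}{8} - 25\right) \left(10 + 20 \left(- \frac{1}{13}\right)\right) = \left(2 \cdot \frac{1}{8} \cdot 23 - 25\right) \left(10 - \frac{20}{13}\right) = \left(\frac{23}{4} - 25\right) \frac{110}{13} = \left(- \frac{77}{4}\right) \frac{110}{13} = - \frac{4235}{26}$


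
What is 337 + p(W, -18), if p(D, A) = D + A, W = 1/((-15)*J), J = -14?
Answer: 66991/210 ≈ 319.00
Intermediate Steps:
W = 1/210 (W = 1/(-15*(-14)) = -1/15*(-1/14) = 1/210 ≈ 0.0047619)
p(D, A) = A + D
337 + p(W, -18) = 337 + (-18 + 1/210) = 337 - 3779/210 = 66991/210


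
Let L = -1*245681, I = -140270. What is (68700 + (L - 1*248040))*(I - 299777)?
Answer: 187029215987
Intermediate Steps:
L = -245681
(68700 + (L - 1*248040))*(I - 299777) = (68700 + (-245681 - 1*248040))*(-140270 - 299777) = (68700 + (-245681 - 248040))*(-440047) = (68700 - 493721)*(-440047) = -425021*(-440047) = 187029215987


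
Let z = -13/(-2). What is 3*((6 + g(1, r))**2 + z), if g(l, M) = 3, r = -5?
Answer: 525/2 ≈ 262.50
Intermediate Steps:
z = 13/2 (z = -13*(-1/2) = 13/2 ≈ 6.5000)
3*((6 + g(1, r))**2 + z) = 3*((6 + 3)**2 + 13/2) = 3*(9**2 + 13/2) = 3*(81 + 13/2) = 3*(175/2) = 525/2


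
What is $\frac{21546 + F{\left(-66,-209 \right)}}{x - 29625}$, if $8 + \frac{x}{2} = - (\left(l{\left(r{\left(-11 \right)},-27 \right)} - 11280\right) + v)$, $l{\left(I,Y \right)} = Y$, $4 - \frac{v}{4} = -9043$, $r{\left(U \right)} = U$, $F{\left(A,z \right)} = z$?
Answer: $- \frac{21337}{79403} \approx -0.26872$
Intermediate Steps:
$v = 36188$ ($v = 16 - -36172 = 16 + 36172 = 36188$)
$x = -49778$ ($x = -16 + 2 \left(- (\left(-27 - 11280\right) + 36188)\right) = -16 + 2 \left(- (-11307 + 36188)\right) = -16 + 2 \left(\left(-1\right) 24881\right) = -16 + 2 \left(-24881\right) = -16 - 49762 = -49778$)
$\frac{21546 + F{\left(-66,-209 \right)}}{x - 29625} = \frac{21546 - 209}{-49778 - 29625} = \frac{21337}{-79403} = 21337 \left(- \frac{1}{79403}\right) = - \frac{21337}{79403}$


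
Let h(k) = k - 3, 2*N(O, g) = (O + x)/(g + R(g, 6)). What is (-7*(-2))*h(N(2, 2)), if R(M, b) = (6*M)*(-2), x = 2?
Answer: -476/11 ≈ -43.273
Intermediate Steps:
R(M, b) = -12*M
N(O, g) = -(2 + O)/(22*g) (N(O, g) = ((O + 2)/(g - 12*g))/2 = ((2 + O)/((-11*g)))/2 = ((2 + O)*(-1/(11*g)))/2 = (-(2 + O)/(11*g))/2 = -(2 + O)/(22*g))
h(k) = -3 + k
(-7*(-2))*h(N(2, 2)) = (-7*(-2))*(-3 + (1/22)*(-2 - 1*2)/2) = 14*(-3 + (1/22)*(½)*(-2 - 2)) = 14*(-3 + (1/22)*(½)*(-4)) = 14*(-3 - 1/11) = 14*(-34/11) = -476/11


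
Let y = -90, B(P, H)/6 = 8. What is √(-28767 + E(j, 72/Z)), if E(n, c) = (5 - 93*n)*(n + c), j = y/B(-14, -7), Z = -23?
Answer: 3*I*√111592573/184 ≈ 172.23*I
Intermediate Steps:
B(P, H) = 48 (B(P, H) = 6*8 = 48)
j = -15/8 (j = -90/48 = -90*1/48 = -15/8 ≈ -1.8750)
E(n, c) = (5 - 93*n)*(c + n)
√(-28767 + E(j, 72/Z)) = √(-28767 + (-93*(-15/8)² + 5*(72/(-23)) + 5*(-15/8) - 93*72/(-23)*(-15/8))) = √(-28767 + (-93*225/64 + 5*(72*(-1/23)) - 75/8 - 93*72*(-1/23)*(-15/8))) = √(-28767 + (-20925/64 + 5*(-72/23) - 75/8 - 93*(-72/23)*(-15/8))) = √(-28767 + (-20925/64 - 360/23 - 75/8 - 12555/23)) = √(-28767 - 1321635/1472) = √(-43666659/1472) = 3*I*√111592573/184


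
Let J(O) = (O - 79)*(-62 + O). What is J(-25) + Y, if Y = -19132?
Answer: -10084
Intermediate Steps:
J(O) = (-79 + O)*(-62 + O)
J(-25) + Y = (4898 + (-25)² - 141*(-25)) - 19132 = (4898 + 625 + 3525) - 19132 = 9048 - 19132 = -10084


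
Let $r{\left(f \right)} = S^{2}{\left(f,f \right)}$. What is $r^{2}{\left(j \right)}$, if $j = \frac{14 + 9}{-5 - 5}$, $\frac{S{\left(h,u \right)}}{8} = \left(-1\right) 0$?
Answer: $0$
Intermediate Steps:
$S{\left(h,u \right)} = 0$ ($S{\left(h,u \right)} = 8 \left(\left(-1\right) 0\right) = 8 \cdot 0 = 0$)
$j = - \frac{23}{10}$ ($j = \frac{23}{-10} = 23 \left(- \frac{1}{10}\right) = - \frac{23}{10} \approx -2.3$)
$r{\left(f \right)} = 0$ ($r{\left(f \right)} = 0^{2} = 0$)
$r^{2}{\left(j \right)} = 0^{2} = 0$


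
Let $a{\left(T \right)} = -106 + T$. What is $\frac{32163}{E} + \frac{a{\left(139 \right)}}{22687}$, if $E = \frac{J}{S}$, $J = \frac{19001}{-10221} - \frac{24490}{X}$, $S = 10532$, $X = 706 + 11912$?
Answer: $- \frac{82593741005172654801}{926512328483} \approx -8.9145 \cdot 10^{7}$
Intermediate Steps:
$X = 12618$
$J = - \frac{81677818}{21494763}$ ($J = \frac{19001}{-10221} - \frac{24490}{12618} = 19001 \left(- \frac{1}{10221}\right) - \frac{12245}{6309} = - \frac{19001}{10221} - \frac{12245}{6309} = - \frac{81677818}{21494763} \approx -3.7999$)
$E = - \frac{40838909}{113191421958}$ ($E = - \frac{81677818}{21494763 \cdot 10532} = \left(- \frac{81677818}{21494763}\right) \frac{1}{10532} = - \frac{40838909}{113191421958} \approx -0.0003608$)
$\frac{32163}{E} + \frac{a{\left(139 \right)}}{22687} = \frac{32163}{- \frac{40838909}{113191421958}} + \frac{-106 + 139}{22687} = 32163 \left(- \frac{113191421958}{40838909}\right) + 33 \cdot \frac{1}{22687} = - \frac{3640575704435154}{40838909} + \frac{33}{22687} = - \frac{82593741005172654801}{926512328483}$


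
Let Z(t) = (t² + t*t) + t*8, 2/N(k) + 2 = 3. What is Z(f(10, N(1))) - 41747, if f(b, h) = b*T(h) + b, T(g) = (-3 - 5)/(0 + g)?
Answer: -40187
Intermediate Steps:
T(g) = -8/g
N(k) = 2 (N(k) = 2/(-2 + 3) = 2/1 = 2*1 = 2)
f(b, h) = b - 8*b/h (f(b, h) = b*(-8/h) + b = -8*b/h + b = b - 8*b/h)
Z(t) = 2*t² + 8*t (Z(t) = (t² + t²) + 8*t = 2*t² + 8*t)
Z(f(10, N(1))) - 41747 = 2*(10*(-8 + 2)/2)*(4 + 10*(-8 + 2)/2) - 41747 = 2*(10*(½)*(-6))*(4 + 10*(½)*(-6)) - 41747 = 2*(-30)*(4 - 30) - 41747 = 2*(-30)*(-26) - 41747 = 1560 - 41747 = -40187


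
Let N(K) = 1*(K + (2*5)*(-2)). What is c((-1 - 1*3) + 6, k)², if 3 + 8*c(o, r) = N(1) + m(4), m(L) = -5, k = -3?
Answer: 729/64 ≈ 11.391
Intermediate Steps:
N(K) = -20 + K (N(K) = 1*(K + 10*(-2)) = 1*(K - 20) = 1*(-20 + K) = -20 + K)
c(o, r) = -27/8 (c(o, r) = -3/8 + ((-20 + 1) - 5)/8 = -3/8 + (-19 - 5)/8 = -3/8 + (⅛)*(-24) = -3/8 - 3 = -27/8)
c((-1 - 1*3) + 6, k)² = (-27/8)² = 729/64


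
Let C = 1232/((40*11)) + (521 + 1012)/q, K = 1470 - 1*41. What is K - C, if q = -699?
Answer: 1664078/1165 ≈ 1428.4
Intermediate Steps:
K = 1429 (K = 1470 - 41 = 1429)
C = 707/1165 (C = 1232/((40*11)) + (521 + 1012)/(-699) = 1232/440 + 1533*(-1/699) = 1232*(1/440) - 511/233 = 14/5 - 511/233 = 707/1165 ≈ 0.60687)
K - C = 1429 - 1*707/1165 = 1429 - 707/1165 = 1664078/1165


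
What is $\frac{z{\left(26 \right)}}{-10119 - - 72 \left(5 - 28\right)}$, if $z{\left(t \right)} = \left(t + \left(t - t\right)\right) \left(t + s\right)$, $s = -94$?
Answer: $\frac{1768}{11775} \approx 0.15015$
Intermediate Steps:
$z{\left(t \right)} = t \left(-94 + t\right)$ ($z{\left(t \right)} = \left(t + \left(t - t\right)\right) \left(t - 94\right) = \left(t + 0\right) \left(-94 + t\right) = t \left(-94 + t\right)$)
$\frac{z{\left(26 \right)}}{-10119 - - 72 \left(5 - 28\right)} = \frac{26 \left(-94 + 26\right)}{-10119 - - 72 \left(5 - 28\right)} = \frac{26 \left(-68\right)}{-10119 - \left(-72\right) \left(-23\right)} = - \frac{1768}{-10119 - 1656} = - \frac{1768}{-11775} = \left(-1768\right) \left(- \frac{1}{11775}\right) = \frac{1768}{11775}$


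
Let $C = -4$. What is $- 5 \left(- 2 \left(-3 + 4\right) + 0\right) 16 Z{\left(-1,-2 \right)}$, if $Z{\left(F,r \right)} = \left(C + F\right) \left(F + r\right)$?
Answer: $2400$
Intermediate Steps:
$Z{\left(F,r \right)} = \left(-4 + F\right) \left(F + r\right)$
$- 5 \left(- 2 \left(-3 + 4\right) + 0\right) 16 Z{\left(-1,-2 \right)} = - 5 \left(- 2 \left(-3 + 4\right) + 0\right) 16 \left(\left(-1\right)^{2} - -4 - -8 - -2\right) = - 5 \left(\left(-2\right) 1 + 0\right) 16 \left(1 + 4 + 8 + 2\right) = - 5 \left(-2 + 0\right) 16 \cdot 15 = \left(-5\right) \left(-2\right) 16 \cdot 15 = 10 \cdot 16 \cdot 15 = 160 \cdot 15 = 2400$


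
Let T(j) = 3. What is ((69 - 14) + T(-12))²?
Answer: 3364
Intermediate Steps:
((69 - 14) + T(-12))² = ((69 - 14) + 3)² = (55 + 3)² = 58² = 3364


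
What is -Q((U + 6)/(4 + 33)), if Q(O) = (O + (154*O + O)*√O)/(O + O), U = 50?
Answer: -½ - 155*√518/37 ≈ -95.844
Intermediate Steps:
Q(O) = (O + 155*O^(3/2))/(2*O) (Q(O) = (O + (155*O)*√O)/((2*O)) = (O + 155*O^(3/2))*(1/(2*O)) = (O + 155*O^(3/2))/(2*O))
-Q((U + 6)/(4 + 33)) = -(½ + 155*√((50 + 6)/(4 + 33))/2) = -(½ + 155*√(56/37)/2) = -(½ + 155*(2*√518/37)/2) = -(½ + 155*√518/37) = -½ - 155*√518/37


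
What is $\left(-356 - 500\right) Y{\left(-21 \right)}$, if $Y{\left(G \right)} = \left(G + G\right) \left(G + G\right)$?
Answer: $-1509984$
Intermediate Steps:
$Y{\left(G \right)} = 4 G^{2}$ ($Y{\left(G \right)} = 2 G 2 G = 4 G^{2}$)
$\left(-356 - 500\right) Y{\left(-21 \right)} = \left(-356 - 500\right) 4 \left(-21\right)^{2} = - 856 \cdot 4 \cdot 441 = \left(-856\right) 1764 = -1509984$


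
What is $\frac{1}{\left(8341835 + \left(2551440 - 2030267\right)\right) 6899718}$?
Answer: $\frac{1}{61152255831744} \approx 1.6353 \cdot 10^{-14}$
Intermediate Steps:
$\frac{1}{\left(8341835 + \left(2551440 - 2030267\right)\right) 6899718} = \frac{1}{8341835 + \left(2551440 - 2030267\right)} \frac{1}{6899718} = \frac{1}{8341835 + 521173} \cdot \frac{1}{6899718} = \frac{1}{8863008} \cdot \frac{1}{6899718} = \frac{1}{61152255831744}$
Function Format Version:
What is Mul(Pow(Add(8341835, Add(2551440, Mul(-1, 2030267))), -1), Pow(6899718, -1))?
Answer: Rational(1, 61152255831744) ≈ 1.6353e-14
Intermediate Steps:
Mul(Pow(Add(8341835, Add(2551440, Mul(-1, 2030267))), -1), Pow(6899718, -1)) = Mul(Pow(Add(8341835, Add(2551440, -2030267)), -1), Rational(1, 6899718)) = Mul(Pow(Add(8341835, 521173), -1), Rational(1, 6899718)) = Mul(Pow(8863008, -1), Rational(1, 6899718)) = Mul(Rational(1, 8863008), Rational(1, 6899718)) = Rational(1, 61152255831744)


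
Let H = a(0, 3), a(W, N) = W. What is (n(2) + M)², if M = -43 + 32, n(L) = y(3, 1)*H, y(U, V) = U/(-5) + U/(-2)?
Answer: 121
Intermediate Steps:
y(U, V) = -7*U/10 (y(U, V) = U*(-⅕) + U*(-½) = -U/5 - U/2 = -7*U/10)
H = 0
n(L) = 0 (n(L) = -7/10*3*0 = -21/10*0 = 0)
M = -11
(n(2) + M)² = (0 - 11)² = (-11)² = 121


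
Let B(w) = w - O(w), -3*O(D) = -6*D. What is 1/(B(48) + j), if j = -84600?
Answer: -1/84648 ≈ -1.1814e-5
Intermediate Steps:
O(D) = 2*D (O(D) = -(-2)*D = 2*D)
B(w) = -w (B(w) = w - 2*w = -w)
1/(B(48) + j) = 1/(-1*48 - 84600) = 1/(-48 - 84600) = 1/(-84648) = -1/84648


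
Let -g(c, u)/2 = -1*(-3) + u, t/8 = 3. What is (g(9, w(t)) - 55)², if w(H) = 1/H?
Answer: 537289/144 ≈ 3731.2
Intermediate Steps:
t = 24 (t = 8*3 = 24)
g(c, u) = -6 - 2*u (g(c, u) = -2*(-1*(-3) + u) = -2*(3 + u) = -6 - 2*u)
(g(9, w(t)) - 55)² = ((-6 - 2/24) - 55)² = ((-6 - 2*1/24) - 55)² = ((-6 - 1/12) - 55)² = (-73/12 - 55)² = (-733/12)² = 537289/144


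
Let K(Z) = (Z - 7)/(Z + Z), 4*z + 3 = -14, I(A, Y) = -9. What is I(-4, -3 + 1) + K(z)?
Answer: -261/34 ≈ -7.6765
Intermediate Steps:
z = -17/4 (z = -3/4 + (1/4)*(-14) = -3/4 - 7/2 = -17/4 ≈ -4.2500)
K(Z) = (-7 + Z)/(2*Z) (K(Z) = (-7 + Z)/((2*Z)) = (-7 + Z)*(1/(2*Z)) = (-7 + Z)/(2*Z))
I(-4, -3 + 1) + K(z) = -9 + (-7 - 17/4)/(2*(-17/4)) = -9 + (1/2)*(-4/17)*(-45/4) = -9 + 45/34 = -261/34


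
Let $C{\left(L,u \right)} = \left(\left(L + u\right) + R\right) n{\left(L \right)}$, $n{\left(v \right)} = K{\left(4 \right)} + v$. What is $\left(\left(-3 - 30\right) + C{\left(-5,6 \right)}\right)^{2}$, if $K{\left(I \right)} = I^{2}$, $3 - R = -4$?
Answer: $3025$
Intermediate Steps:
$R = 7$ ($R = 3 - -4 = 3 + 4 = 7$)
$n{\left(v \right)} = 16 + v$ ($n{\left(v \right)} = 4^{2} + v = 16 + v$)
$C{\left(L,u \right)} = \left(16 + L\right) \left(7 + L + u\right)$ ($C{\left(L,u \right)} = \left(\left(L + u\right) + 7\right) \left(16 + L\right) = \left(7 + L + u\right) \left(16 + L\right) = \left(16 + L\right) \left(7 + L + u\right)$)
$\left(\left(-3 - 30\right) + C{\left(-5,6 \right)}\right)^{2} = \left(\left(-3 - 30\right) + \left(16 - 5\right) \left(7 - 5 + 6\right)\right)^{2} = \left(\left(-3 - 30\right) + 11 \cdot 8\right)^{2} = \left(-33 + 88\right)^{2} = 55^{2} = 3025$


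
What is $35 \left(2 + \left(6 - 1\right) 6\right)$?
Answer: $1120$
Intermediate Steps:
$35 \left(2 + \left(6 - 1\right) 6\right) = 35 \left(2 + 5 \cdot 6\right) = 35 \left(2 + 30\right) = 35 \cdot 32 = 1120$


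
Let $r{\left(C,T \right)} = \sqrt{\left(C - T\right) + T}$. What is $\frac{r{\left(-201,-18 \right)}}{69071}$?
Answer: $\frac{i \sqrt{201}}{69071} \approx 0.00020526 i$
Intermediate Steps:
$r{\left(C,T \right)} = \sqrt{C}$
$\frac{r{\left(-201,-18 \right)}}{69071} = \frac{\sqrt{-201}}{69071} = i \sqrt{201} \cdot \frac{1}{69071} = \frac{i \sqrt{201}}{69071}$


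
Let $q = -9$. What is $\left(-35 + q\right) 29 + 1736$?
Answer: $460$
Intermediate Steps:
$\left(-35 + q\right) 29 + 1736 = \left(-35 - 9\right) 29 + 1736 = \left(-44\right) 29 + 1736 = -1276 + 1736 = 460$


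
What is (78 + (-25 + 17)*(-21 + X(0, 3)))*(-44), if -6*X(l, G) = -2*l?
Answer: -10824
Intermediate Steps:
X(l, G) = l/3 (X(l, G) = -(-1)*l/3 = l/3)
(78 + (-25 + 17)*(-21 + X(0, 3)))*(-44) = (78 + (-25 + 17)*(-21 + (⅓)*0))*(-44) = (78 - 8*(-21 + 0))*(-44) = (78 - 8*(-21))*(-44) = (78 + 168)*(-44) = 246*(-44) = -10824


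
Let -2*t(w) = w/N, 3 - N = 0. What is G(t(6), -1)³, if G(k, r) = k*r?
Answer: 1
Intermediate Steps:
N = 3 (N = 3 - 1*0 = 3 + 0 = 3)
t(w) = -w/6 (t(w) = -w/(2*3) = -w/6)
G(t(6), -1)³ = (-⅙*6*(-1))³ = (-1*(-1))³ = 1³ = 1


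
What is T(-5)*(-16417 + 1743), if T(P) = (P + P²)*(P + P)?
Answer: 2934800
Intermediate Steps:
T(P) = 2*P*(P + P²) (T(P) = (P + P²)*(2*P) = 2*P*(P + P²))
T(-5)*(-16417 + 1743) = (2*(-5)²*(1 - 5))*(-16417 + 1743) = (2*25*(-4))*(-14674) = -200*(-14674) = 2934800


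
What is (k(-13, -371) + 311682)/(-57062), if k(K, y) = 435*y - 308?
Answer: -149989/57062 ≈ -2.6285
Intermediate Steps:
k(K, y) = -308 + 435*y
(k(-13, -371) + 311682)/(-57062) = ((-308 + 435*(-371)) + 311682)/(-57062) = ((-308 - 161385) + 311682)*(-1/57062) = (-161693 + 311682)*(-1/57062) = 149989*(-1/57062) = -149989/57062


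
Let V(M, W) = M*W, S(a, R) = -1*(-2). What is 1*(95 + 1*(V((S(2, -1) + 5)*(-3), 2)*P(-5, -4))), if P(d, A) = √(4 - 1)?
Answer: 95 - 42*√3 ≈ 22.254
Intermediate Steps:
P(d, A) = √3
S(a, R) = 2
1*(95 + 1*(V((S(2, -1) + 5)*(-3), 2)*P(-5, -4))) = 1*(95 + 1*((((2 + 5)*(-3))*2)*√3)) = 1*(95 + 1*(((7*(-3))*2)*√3)) = 1*(95 + 1*((-21*2)*√3)) = 1*(95 + 1*(-42*√3)) = 1*(95 - 42*√3) = 95 - 42*√3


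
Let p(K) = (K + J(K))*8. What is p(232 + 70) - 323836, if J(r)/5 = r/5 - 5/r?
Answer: -48169704/151 ≈ -3.1900e+5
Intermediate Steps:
J(r) = r - 25/r (J(r) = 5*(r/5 - 5/r) = 5*(-5/r + r/5) = r - 25/r)
p(K) = -200/K + 16*K (p(K) = (K + (K - 25/K))*8 = (-25/K + 2*K)*8 = -200/K + 16*K)
p(232 + 70) - 323836 = (-200/(232 + 70) + 16*(232 + 70)) - 323836 = (-200/302 + 16*302) - 323836 = (-200*1/302 + 4832) - 323836 = (-100/151 + 4832) - 323836 = 729532/151 - 323836 = -48169704/151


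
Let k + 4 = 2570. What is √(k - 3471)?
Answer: I*√905 ≈ 30.083*I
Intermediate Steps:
k = 2566 (k = -4 + 2570 = 2566)
√(k - 3471) = √(2566 - 3471) = √(-905) = I*√905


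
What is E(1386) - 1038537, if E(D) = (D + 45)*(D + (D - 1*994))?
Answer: 1505781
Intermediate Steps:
E(D) = (-994 + 2*D)*(45 + D) (E(D) = (45 + D)*(D + (D - 994)) = (45 + D)*(D + (-994 + D)) = (45 + D)*(-994 + 2*D) = (-994 + 2*D)*(45 + D))
E(1386) - 1038537 = (-44730 - 904*1386 + 2*1386**2) - 1038537 = (-44730 - 1252944 + 2*1920996) - 1038537 = (-44730 - 1252944 + 3841992) - 1038537 = 2544318 - 1038537 = 1505781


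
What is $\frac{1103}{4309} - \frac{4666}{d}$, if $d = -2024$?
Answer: $\frac{11169133}{4360708} \approx 2.5613$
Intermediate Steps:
$\frac{1103}{4309} - \frac{4666}{d} = \frac{1103}{4309} - \frac{4666}{-2024} = 1103 \cdot \frac{1}{4309} - - \frac{2333}{1012} = \frac{1103}{4309} + \frac{2333}{1012} = \frac{11169133}{4360708}$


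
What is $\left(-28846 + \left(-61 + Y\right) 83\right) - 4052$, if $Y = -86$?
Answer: $-45099$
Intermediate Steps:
$\left(-28846 + \left(-61 + Y\right) 83\right) - 4052 = \left(-28846 + \left(-61 - 86\right) 83\right) - 4052 = \left(-28846 - 12201\right) - 4052 = -41047 - 4052 = -45099$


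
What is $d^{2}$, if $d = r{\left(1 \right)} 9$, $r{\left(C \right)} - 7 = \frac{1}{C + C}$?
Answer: $\frac{18225}{4} \approx 4556.3$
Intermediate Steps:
$r{\left(C \right)} = 7 + \frac{1}{2 C}$ ($r{\left(C \right)} = 7 + \frac{1}{C + C} = 7 + \frac{1}{2 C}$)
$d = \frac{135}{2}$ ($d = \left(7 + \frac{1}{2 \cdot 1}\right) 9 = \left(7 + \frac{1}{2} \cdot 1\right) 9 = \left(7 + \frac{1}{2}\right) 9 = \frac{15}{2} \cdot 9 = \frac{135}{2} \approx 67.5$)
$d^{2} = \left(\frac{135}{2}\right)^{2} = \frac{18225}{4}$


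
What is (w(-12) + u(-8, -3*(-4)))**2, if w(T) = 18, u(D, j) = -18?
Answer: 0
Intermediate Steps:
(w(-12) + u(-8, -3*(-4)))**2 = (18 - 18)**2 = 0**2 = 0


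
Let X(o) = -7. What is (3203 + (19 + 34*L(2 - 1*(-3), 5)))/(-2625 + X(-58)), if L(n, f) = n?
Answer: -424/329 ≈ -1.2888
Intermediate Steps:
(3203 + (19 + 34*L(2 - 1*(-3), 5)))/(-2625 + X(-58)) = (3203 + (19 + 34*(2 - 1*(-3))))/(-2625 - 7) = (3203 + (19 + 34*(2 + 3)))/(-2632) = (3203 + (19 + 34*5))*(-1/2632) = (3203 + (19 + 170))*(-1/2632) = (3203 + 189)*(-1/2632) = 3392*(-1/2632) = -424/329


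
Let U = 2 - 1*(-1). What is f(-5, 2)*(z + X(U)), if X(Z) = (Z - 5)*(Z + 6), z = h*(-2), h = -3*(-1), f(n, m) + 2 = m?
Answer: 0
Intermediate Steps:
f(n, m) = -2 + m
h = 3
z = -6 (z = 3*(-2) = -6)
U = 3 (U = 2 + 1 = 3)
X(Z) = (-5 + Z)*(6 + Z)
f(-5, 2)*(z + X(U)) = (-2 + 2)*(-6 + (-30 + 3 + 3**2)) = 0*(-6 + (-30 + 3 + 9)) = 0*(-6 - 18) = 0*(-24) = 0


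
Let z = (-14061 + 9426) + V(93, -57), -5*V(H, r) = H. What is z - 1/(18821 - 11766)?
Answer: -32831149/7055 ≈ -4653.6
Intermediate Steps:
V(H, r) = -H/5
z = -23268/5 (z = (-14061 + 9426) - ⅕*93 = -4635 - 93/5 = -23268/5 ≈ -4653.6)
z - 1/(18821 - 11766) = -23268/5 - 1/(18821 - 11766) = -23268/5 - 1/7055 = -32831149/7055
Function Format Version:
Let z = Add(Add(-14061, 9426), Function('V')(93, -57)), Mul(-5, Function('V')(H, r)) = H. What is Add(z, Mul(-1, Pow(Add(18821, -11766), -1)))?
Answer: Rational(-32831149, 7055) ≈ -4653.6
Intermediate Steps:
Function('V')(H, r) = Mul(Rational(-1, 5), H)
z = Rational(-23268, 5) (z = Add(Add(-14061, 9426), Mul(Rational(-1, 5), 93)) = Add(-4635, Rational(-93, 5)) = Rational(-23268, 5) ≈ -4653.6)
Add(z, Mul(-1, Pow(Add(18821, -11766), -1))) = Add(Rational(-23268, 5), Mul(-1, Pow(Add(18821, -11766), -1))) = Add(Rational(-23268, 5), Mul(-1, Pow(7055, -1))) = Add(Rational(-23268, 5), Mul(-1, Rational(1, 7055))) = Add(Rational(-23268, 5), Rational(-1, 7055)) = Rational(-32831149, 7055)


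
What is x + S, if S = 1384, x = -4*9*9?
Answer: 1060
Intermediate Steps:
x = -324 (x = -36*9 = -324)
x + S = -324 + 1384 = 1060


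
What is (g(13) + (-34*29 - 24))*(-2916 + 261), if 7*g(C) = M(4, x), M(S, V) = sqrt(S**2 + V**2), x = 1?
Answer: 2681550 - 2655*sqrt(17)/7 ≈ 2.6800e+6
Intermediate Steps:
g(C) = sqrt(17)/7 (g(C) = sqrt(4**2 + 1**2)/7 = sqrt(16 + 1)/7 = sqrt(17)/7)
(g(13) + (-34*29 - 24))*(-2916 + 261) = (sqrt(17)/7 + (-34*29 - 24))*(-2916 + 261) = (sqrt(17)/7 + (-986 - 24))*(-2655) = (sqrt(17)/7 - 1010)*(-2655) = (-1010 + sqrt(17)/7)*(-2655) = 2681550 - 2655*sqrt(17)/7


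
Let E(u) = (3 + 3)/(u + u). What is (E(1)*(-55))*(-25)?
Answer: 4125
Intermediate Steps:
E(u) = 3/u (E(u) = 6/((2*u)) = 6*(1/(2*u)) = 3/u)
(E(1)*(-55))*(-25) = ((3/1)*(-55))*(-25) = ((3*1)*(-55))*(-25) = (3*(-55))*(-25) = -165*(-25) = 4125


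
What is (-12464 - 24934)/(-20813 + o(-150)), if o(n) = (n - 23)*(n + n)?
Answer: -37398/31087 ≈ -1.2030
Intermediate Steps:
o(n) = 2*n*(-23 + n) (o(n) = (-23 + n)*(2*n) = 2*n*(-23 + n))
(-12464 - 24934)/(-20813 + o(-150)) = (-12464 - 24934)/(-20813 + 2*(-150)*(-23 - 150)) = -37398/(-20813 + 2*(-150)*(-173)) = -37398/(-20813 + 51900) = -37398/31087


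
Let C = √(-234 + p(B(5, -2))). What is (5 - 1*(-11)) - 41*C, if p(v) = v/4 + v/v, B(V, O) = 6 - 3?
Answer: 16 - 41*I*√929/2 ≈ 16.0 - 624.83*I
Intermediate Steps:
B(V, O) = 3
p(v) = 1 + v/4 (p(v) = v*(¼) + 1 = v/4 + 1 = 1 + v/4)
C = I*√929/2 (C = √(-234 + (1 + (¼)*3)) = √(-234 + (1 + ¾)) = √(-234 + 7/4) = √(-929/4) = I*√929/2 ≈ 15.24*I)
(5 - 1*(-11)) - 41*C = (5 - 1*(-11)) - 41*I*√929/2 = (5 + 11) - 41*I*√929/2 = 16 - 41*I*√929/2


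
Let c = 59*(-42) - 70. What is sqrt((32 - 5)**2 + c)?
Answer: I*sqrt(1819) ≈ 42.65*I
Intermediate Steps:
c = -2548 (c = -2478 - 70 = -2548)
sqrt((32 - 5)**2 + c) = sqrt((32 - 5)**2 - 2548) = sqrt(27**2 - 2548) = sqrt(729 - 2548) = sqrt(-1819) = I*sqrt(1819)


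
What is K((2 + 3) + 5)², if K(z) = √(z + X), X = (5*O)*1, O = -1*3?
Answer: -5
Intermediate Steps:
O = -3
X = -15 (X = (5*(-3))*1 = -15*1 = -15)
K(z) = √(-15 + z) (K(z) = √(z - 15) = √(-15 + z))
K((2 + 3) + 5)² = (√(-15 + ((2 + 3) + 5)))² = (√(-15 + (5 + 5)))² = (√(-15 + 10))² = (√(-5))² = (I*√5)² = -5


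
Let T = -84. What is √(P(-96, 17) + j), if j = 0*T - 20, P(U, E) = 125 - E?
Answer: 2*√22 ≈ 9.3808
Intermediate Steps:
j = -20 (j = 0*(-84) - 20 = 0 - 20 = -20)
√(P(-96, 17) + j) = √((125 - 1*17) - 20) = √((125 - 17) - 20) = √(108 - 20) = √88 = 2*√22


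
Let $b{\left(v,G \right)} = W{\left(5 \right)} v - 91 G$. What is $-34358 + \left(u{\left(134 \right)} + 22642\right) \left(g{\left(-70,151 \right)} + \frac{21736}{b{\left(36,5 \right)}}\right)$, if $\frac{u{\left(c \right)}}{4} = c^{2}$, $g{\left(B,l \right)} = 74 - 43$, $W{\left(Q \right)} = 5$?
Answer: $- \frac{114312616}{25} \approx -4.5725 \cdot 10^{6}$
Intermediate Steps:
$g{\left(B,l \right)} = 31$ ($g{\left(B,l \right)} = 74 - 43 = 31$)
$b{\left(v,G \right)} = - 91 G + 5 v$ ($b{\left(v,G \right)} = 5 v - 91 G = - 91 G + 5 v$)
$u{\left(c \right)} = 4 c^{2}$
$-34358 + \left(u{\left(134 \right)} + 22642\right) \left(g{\left(-70,151 \right)} + \frac{21736}{b{\left(36,5 \right)}}\right) = -34358 + \left(4 \cdot 134^{2} + 22642\right) \left(31 + \frac{21736}{\left(-91\right) 5 + 5 \cdot 36}\right) = -34358 + \left(4 \cdot 17956 + 22642\right) \left(31 + \frac{21736}{-455 + 180}\right) = -34358 + \left(71824 + 22642\right) \left(31 + \frac{21736}{-275}\right) = -34358 + 94466 \left(31 + 21736 \left(- \frac{1}{275}\right)\right) = -34358 + 94466 \left(31 - \frac{1976}{25}\right) = -34358 + 94466 \left(- \frac{1201}{25}\right) = -34358 - \frac{113453666}{25} = - \frac{114312616}{25}$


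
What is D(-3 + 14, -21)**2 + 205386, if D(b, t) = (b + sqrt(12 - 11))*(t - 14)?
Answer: 381786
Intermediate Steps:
D(b, t) = (1 + b)*(-14 + t) (D(b, t) = (b + sqrt(1))*(-14 + t) = (b + 1)*(-14 + t) = (1 + b)*(-14 + t))
D(-3 + 14, -21)**2 + 205386 = (-14 - 21 - 14*(-3 + 14) + (-3 + 14)*(-21))**2 + 205386 = (-14 - 21 - 14*11 + 11*(-21))**2 + 205386 = (-14 - 21 - 154 - 231)**2 + 205386 = (-420)**2 + 205386 = 176400 + 205386 = 381786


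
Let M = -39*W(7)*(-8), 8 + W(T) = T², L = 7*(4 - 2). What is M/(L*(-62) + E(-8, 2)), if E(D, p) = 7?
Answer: -104/7 ≈ -14.857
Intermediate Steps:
L = 14 (L = 7*2 = 14)
W(T) = -8 + T²
M = 12792 (M = -39*(-8 + 7²)*(-8) = -39*(-8 + 49)*(-8) = -39*41*(-8) = -1599*(-8) = 12792)
M/(L*(-62) + E(-8, 2)) = 12792/(14*(-62) + 7) = 12792/(-868 + 7) = 12792/(-861) = 12792*(-1/861) = -104/7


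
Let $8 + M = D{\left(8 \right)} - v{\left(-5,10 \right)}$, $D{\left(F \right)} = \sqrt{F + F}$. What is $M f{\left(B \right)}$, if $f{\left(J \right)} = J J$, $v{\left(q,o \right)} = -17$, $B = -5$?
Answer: $325$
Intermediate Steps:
$D{\left(F \right)} = \sqrt{2} \sqrt{F}$ ($D{\left(F \right)} = \sqrt{2 F} = \sqrt{2} \sqrt{F}$)
$f{\left(J \right)} = J^{2}$
$M = 13$ ($M = -8 + \left(\sqrt{2} \sqrt{8} - -17\right) = -8 + \left(\sqrt{2} \cdot 2 \sqrt{2} + 17\right) = -8 + \left(4 + 17\right) = -8 + 21 = 13$)
$M f{\left(B \right)} = 13 \left(-5\right)^{2} = 13 \cdot 25 = 325$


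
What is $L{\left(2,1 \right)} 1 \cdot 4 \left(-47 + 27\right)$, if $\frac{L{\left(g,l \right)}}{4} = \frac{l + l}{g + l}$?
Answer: $- \frac{640}{3} \approx -213.33$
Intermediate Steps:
$L{\left(g,l \right)} = \frac{8 l}{g + l}$ ($L{\left(g,l \right)} = 4 \frac{l + l}{g + l} = 4 \frac{2 l}{g + l} = \frac{8 l}{g + l}$)
$L{\left(2,1 \right)} 1 \cdot 4 \left(-47 + 27\right) = 8 \cdot 1 \frac{1}{2 + 1} \cdot 1 \cdot 4 \left(-47 + 27\right) = 8 \cdot 1 \cdot \frac{1}{3} \cdot 1 \cdot 4 \left(-20\right) = \frac{8}{3} \cdot 1 \cdot 4 \left(-20\right) = \frac{8}{3} \cdot 4 \left(-20\right) = \frac{32}{3} \left(-20\right) = - \frac{640}{3}$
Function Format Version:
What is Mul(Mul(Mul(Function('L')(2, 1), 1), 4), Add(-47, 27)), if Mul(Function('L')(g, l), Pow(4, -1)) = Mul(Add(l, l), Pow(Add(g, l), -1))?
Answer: Rational(-640, 3) ≈ -213.33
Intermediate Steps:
Function('L')(g, l) = Mul(8, l, Pow(Add(g, l), -1)) (Function('L')(g, l) = Mul(4, Mul(Add(l, l), Pow(Add(g, l), -1))) = Mul(4, Mul(Mul(2, l), Pow(Add(g, l), -1))) = Mul(4, Mul(2, l, Pow(Add(g, l), -1))) = Mul(8, l, Pow(Add(g, l), -1)))
Mul(Mul(Mul(Function('L')(2, 1), 1), 4), Add(-47, 27)) = Mul(Mul(Mul(Mul(8, 1, Pow(Add(2, 1), -1)), 1), 4), Add(-47, 27)) = Mul(Mul(Mul(Mul(8, 1, Pow(3, -1)), 1), 4), -20) = Mul(Mul(Mul(Mul(8, 1, Rational(1, 3)), 1), 4), -20) = Mul(Mul(Mul(Rational(8, 3), 1), 4), -20) = Mul(Mul(Rational(8, 3), 4), -20) = Mul(Rational(32, 3), -20) = Rational(-640, 3)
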